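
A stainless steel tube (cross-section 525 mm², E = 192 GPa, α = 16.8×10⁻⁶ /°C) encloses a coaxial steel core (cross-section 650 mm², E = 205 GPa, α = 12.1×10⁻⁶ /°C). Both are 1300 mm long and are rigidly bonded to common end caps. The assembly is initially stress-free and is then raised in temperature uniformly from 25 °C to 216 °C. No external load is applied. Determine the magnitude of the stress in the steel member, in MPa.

σ ≈ 79.3 MPa (tensile)

Equilibrium of a rigid end plate with no external load gives equal and opposite internal forces ±P in the two members. Since α_{stainless steel} > α_{steel}, heating drives the stainless steel into compression and the steel into tension.
Equating the net (thermal + elastic) strains gives |α₁ − α₂|·ΔT = P·[1/(A₁E₁) + 1/(A₂E₂)].
|α₁ − α₂|·ΔT = 4.7×10⁻⁶ × 191 = 0.0008977.
1/(A₁E₁) + 1/(A₂E₂) = 1/(525×192×10³) + 1/(650×205×10³) = 1.743×10⁻⁸ N⁻¹.
So P = 0.0008977 / 1.743×10⁻⁸ = 51.52 kN.
σ_{steel} = P/A₂ = 51520/650 = 79.26 MPa, tensile.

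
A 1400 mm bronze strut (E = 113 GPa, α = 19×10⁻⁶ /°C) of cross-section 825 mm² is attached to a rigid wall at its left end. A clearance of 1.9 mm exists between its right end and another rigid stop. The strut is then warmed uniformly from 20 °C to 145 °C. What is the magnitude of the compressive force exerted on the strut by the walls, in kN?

P ≈ 94.9 kN

Unrestrained expansion: δ_free = αΔT L = 19×10⁻⁶ × 125 × 1400 = 3.325 mm.
The gap closes (δ_free > 1.9 mm) and the wall then resists a further 3.325 − 1.9 = 1.425 mm of expansion.
Compatibility: PL/(AE) = 1.425 mm, so σ = P/A = E × (1.425/1400) = 115 MPa.
P = σA = 115 × 825 = 94.89 kN.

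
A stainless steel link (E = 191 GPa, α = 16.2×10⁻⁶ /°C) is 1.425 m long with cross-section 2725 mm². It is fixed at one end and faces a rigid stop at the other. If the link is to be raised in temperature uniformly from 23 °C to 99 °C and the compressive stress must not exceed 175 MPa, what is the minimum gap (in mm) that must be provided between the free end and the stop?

g ≈ 0.449 mm

With no wall the link would lengthen by αΔT L = 16.2×10⁻⁶ × 76 × 1425 = 1.754 mm.
At the allowable stress the elastic shortening the wall may impose is σL/E = 175 × 1425 / (191×10³) = 1.306 mm.
The gap must absorb the remainder: g_min = 1.754 − 1.306 = 0.4488 mm.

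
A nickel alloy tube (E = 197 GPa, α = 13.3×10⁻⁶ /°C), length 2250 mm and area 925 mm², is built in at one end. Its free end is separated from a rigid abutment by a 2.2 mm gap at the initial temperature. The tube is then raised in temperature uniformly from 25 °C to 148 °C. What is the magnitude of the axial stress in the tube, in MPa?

σ ≈ 130 MPa (compressive)

Free thermal elongation = αΔT L = 13.3×10⁻⁶ × 123 × 2250 = 3.681 mm.
This exceeds the 2.2 mm gap, so the wall pushes back. The portion of expansion that must be recovered elastically is δ_free − gap = 3.681 − 2.2 = 1.481 mm.
So σ = E(δ_free − g)/L = 197×10³ × 1.481/2250 = 129.7 MPa.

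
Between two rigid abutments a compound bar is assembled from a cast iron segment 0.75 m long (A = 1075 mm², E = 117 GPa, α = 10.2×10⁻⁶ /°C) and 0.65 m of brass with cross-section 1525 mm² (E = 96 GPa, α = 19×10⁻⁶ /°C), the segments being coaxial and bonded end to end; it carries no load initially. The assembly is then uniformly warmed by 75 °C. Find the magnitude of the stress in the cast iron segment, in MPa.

Free thermal expansion of the whole bar: Σ αᵢΔT Lᵢ = 10.2×10⁻⁶×75×750 + 19×10⁻⁶×75×650 = 1.5 mm.
Since the ends are fixed, an axial force P builds up, equal in every segment, with P · Σ Lᵢ/(AᵢEᵢ) = δ_free.
The series flexibility is Σ Lᵢ/(AᵢEᵢ) = 750/(1075×117×10³) + 650/(1525×96×10³) = 1.04×10⁻⁵ mm/N.
Hence P = δ_free / Σ(L/AE) = 1.5/1.04×10⁻⁵ = 144.2 kN (compressive).
σ_{cast iron} = P / A = 144200 / 1075 = 134.1 MPa.

σ ≈ 134 MPa (compressive)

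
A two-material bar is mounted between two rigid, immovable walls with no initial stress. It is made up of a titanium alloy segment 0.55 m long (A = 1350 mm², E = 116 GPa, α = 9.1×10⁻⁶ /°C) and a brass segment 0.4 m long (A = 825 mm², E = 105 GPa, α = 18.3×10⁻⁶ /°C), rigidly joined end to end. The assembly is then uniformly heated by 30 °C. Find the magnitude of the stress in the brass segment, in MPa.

σ ≈ 55.1 MPa (compressive)

Free thermal expansion of the whole bar: Σ αᵢΔT Lᵢ = 9.1×10⁻⁶×30×550 + 18.3×10⁻⁶×30×400 = 0.3698 mm.
The rigid supports impose zero overall length change; the single axial force P common to all segments must satisfy P Σ Lᵢ/(AᵢEᵢ) = δ_free.
The series flexibility is Σ Lᵢ/(AᵢEᵢ) = 550/(1350×116×10³) + 400/(825×105×10³) = 8.13×10⁻⁶ mm/N.
P = 0.3698 / 8.13×10⁻⁶ = 45480 N = 45.48 kN, compressive.
σ_{brass} = P / A = 45480 / 825 = 55.13 MPa.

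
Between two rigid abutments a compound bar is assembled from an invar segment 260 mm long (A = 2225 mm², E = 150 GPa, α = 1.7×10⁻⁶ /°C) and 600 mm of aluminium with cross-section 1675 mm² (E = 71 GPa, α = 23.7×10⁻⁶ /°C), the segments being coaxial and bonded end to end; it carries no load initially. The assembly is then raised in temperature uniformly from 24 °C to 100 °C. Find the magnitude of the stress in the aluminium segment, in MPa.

If the supports were absent, the total length change would be Σ αᵢΔT Lᵢ = 1.7×10⁻⁶×76×260 + 23.7×10⁻⁶×76×600 = 1.114 mm.
The rigid supports impose zero overall length change; the single axial force P common to all segments must satisfy P Σ Lᵢ/(AᵢEᵢ) = δ_free.
The series flexibility is Σ Lᵢ/(AᵢEᵢ) = 260/(2225×150×10³) + 600/(1675×71×10³) = 5.824×10⁻⁶ mm/N.
P = 1.114 / 5.824×10⁻⁶ = 191300 N = 191.3 kN, compressive.
σ_{aluminium} = P / A = 191300 / 1675 = 114.2 MPa.

σ ≈ 114 MPa (compressive)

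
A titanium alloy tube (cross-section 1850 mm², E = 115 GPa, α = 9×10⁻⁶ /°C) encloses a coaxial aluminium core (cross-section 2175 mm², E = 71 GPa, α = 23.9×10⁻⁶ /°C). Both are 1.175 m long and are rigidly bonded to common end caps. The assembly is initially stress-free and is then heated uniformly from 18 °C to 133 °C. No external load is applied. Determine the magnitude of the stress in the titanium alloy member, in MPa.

σ ≈ 82.9 MPa (tensile)

The aluminium has the larger α, so on heating it would change length more than the titanium alloy if both were free. The rigid plates force a common final length, so the aluminium is put into compression and the titanium alloy into tension, with equal and opposite forces P (no external load).
Equating the net (thermal + elastic) strains gives |α₁ − α₂|·ΔT = P·[1/(A₁E₁) + 1/(A₂E₂)].
|α₁ − α₂|·ΔT = 14.9×10⁻⁶ × 115 = 0.001713.
1/(A₁E₁) + 1/(A₂E₂) = 1/(1850×115×10³) + 1/(2175×71×10³) = 1.118×10⁻⁸ N⁻¹.
P = 0.001713 / 1.118×10⁻⁸ = 153300 N = 153.3 kN.
σ_{titanium alloy} = P/A₁ = 153300/1850 = 82.88 MPa, tensile.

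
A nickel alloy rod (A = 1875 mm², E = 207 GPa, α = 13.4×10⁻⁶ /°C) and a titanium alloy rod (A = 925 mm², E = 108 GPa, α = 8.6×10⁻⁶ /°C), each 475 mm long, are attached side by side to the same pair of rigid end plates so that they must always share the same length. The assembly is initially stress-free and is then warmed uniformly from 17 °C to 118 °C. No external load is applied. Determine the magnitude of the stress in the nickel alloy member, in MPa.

σ ≈ 20.5 MPa (compressive)

The nickel alloy has the larger α, so on heating it would change length more than the titanium alloy if both were free. The rigid plates force a common final length, so the nickel alloy is put into compression and the titanium alloy into tension, with equal and opposite forces P (no external load).
Setting the final lengths equal and cancelling L: (α₁ − α₂)ΔT = P/(A₁E₁) + P/(A₂E₂).
|α₁ − α₂|·ΔT = 4.8×10⁻⁶ × 101 = 0.0004848.
1/(A₁E₁) + 1/(A₂E₂) = 1/(1875×207×10³) + 1/(925×108×10³) = 1.259×10⁻⁸ N⁻¹.
P = 0.0004848 / 1.259×10⁻⁸ = 38520 N = 38.52 kN.
σ_{nickel alloy} = P/A₁ = 38520/1875 = 20.54 MPa, compressive.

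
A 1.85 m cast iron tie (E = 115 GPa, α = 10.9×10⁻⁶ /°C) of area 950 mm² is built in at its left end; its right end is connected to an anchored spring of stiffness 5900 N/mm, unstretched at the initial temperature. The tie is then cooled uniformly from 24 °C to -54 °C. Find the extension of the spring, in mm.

If the spring were absent the tie would shorten by αΔT L = 10.9×10⁻⁶ × 78 × 1850 = 1.573 mm.
With a force P in the spring, the elastic change of the tie is PL/(AE) and that of the spring is P/k; compatibility requires their sum to equal δ_free.
P [ L/(AE) + 1/k ] = δ_free → P [ 1850/(950×115×10³) + 1/(5900) ] = 1.573.
P = 1.573 / 0.0001864 = 8437 N.
Spring extension = P/k = 8437/(5900) = 1.43 mm.

δ ≈ 1.43 mm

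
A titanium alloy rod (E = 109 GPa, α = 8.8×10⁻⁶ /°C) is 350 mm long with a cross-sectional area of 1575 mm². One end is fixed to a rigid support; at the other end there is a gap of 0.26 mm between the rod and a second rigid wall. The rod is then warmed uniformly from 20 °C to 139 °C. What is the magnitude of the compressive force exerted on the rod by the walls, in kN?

Unrestrained expansion: δ_free = αΔT L = 8.8×10⁻⁶ × 119 × 350 = 0.3665 mm.
This exceeds the 0.26 mm gap, so the wall pushes back. The portion of expansion that must be recovered elastically is δ_free − gap = 0.3665 − 0.26 = 0.1065 mm.
That suppressed elongation corresponds to σ = E·Δ/L = 109×10³ × 0.1065/350 = 33.17 MPa.
P = σA = 33.17 × 1575 = 52.25 kN.

P ≈ 52.2 kN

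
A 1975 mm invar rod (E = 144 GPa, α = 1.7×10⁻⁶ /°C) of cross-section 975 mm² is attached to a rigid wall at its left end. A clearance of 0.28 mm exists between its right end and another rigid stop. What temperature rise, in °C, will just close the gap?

ΔT ≈ 83.4 °C

Contact occurs when the free expansion equals the gap: αΔT L = 0.28 mm.
So ΔT = g/(αL) = 0.28/(1.7×10⁻⁶ × 1975) = 83.4 °C.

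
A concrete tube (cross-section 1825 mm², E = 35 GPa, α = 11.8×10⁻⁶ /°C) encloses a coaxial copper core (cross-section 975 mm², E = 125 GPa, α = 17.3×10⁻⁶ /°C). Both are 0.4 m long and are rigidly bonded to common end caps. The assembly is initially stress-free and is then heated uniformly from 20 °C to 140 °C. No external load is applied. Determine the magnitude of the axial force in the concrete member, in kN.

P ≈ 27.7 kN (tensile in the concrete)

Both members must finish at the same length. With the larger α, the copper tends to over-expand; the plates restrain it, putting the copper in compression and the concrete in tension. With no external load the two internal forces are equal and opposite, magnitude P.
Equating the net (thermal + elastic) strains gives |α₁ − α₂|·ΔT = P·[1/(A₁E₁) + 1/(A₂E₂)].
|α₁ − α₂|·ΔT = 5.5×10⁻⁶ × 120 = 0.00066.
1/(A₁E₁) + 1/(A₂E₂) = 1/(1825×35×10³) + 1/(975×125×10³) = 2.386×10⁻⁸ N⁻¹.
P = 0.00066 / 2.386×10⁻⁸ = 27660 N = 27.66 kN.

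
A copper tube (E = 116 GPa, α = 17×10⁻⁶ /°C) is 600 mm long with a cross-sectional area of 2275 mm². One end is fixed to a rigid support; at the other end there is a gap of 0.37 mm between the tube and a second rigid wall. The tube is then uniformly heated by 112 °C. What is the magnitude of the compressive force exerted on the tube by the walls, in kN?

Free thermal elongation = αΔT L = 17×10⁻⁶ × 112 × 600 = 1.142 mm.
The gap closes (δ_free > 0.37 mm) and the wall then resists a further 1.142 − 0.37 = 0.7724 mm of expansion.
Compatibility: PL/(AE) = 0.7724 mm, so σ = P/A = E × (0.7724/600) = 149.3 MPa.
Force on the wall = σA = 149.3 × 2275 mm² = 339.7 kN.

P ≈ 340 kN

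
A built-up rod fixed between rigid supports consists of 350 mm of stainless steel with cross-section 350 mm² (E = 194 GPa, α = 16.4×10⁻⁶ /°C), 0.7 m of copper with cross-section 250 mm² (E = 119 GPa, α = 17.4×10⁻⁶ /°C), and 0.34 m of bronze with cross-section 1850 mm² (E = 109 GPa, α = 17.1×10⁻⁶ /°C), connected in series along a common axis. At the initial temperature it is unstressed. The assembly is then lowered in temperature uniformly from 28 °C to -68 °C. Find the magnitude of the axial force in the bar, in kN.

If the supports were absent, the total length change would be Σ αᵢΔT Lᵢ = 16.4×10⁻⁶×96×350 + 17.4×10⁻⁶×96×700 + 17.1×10⁻⁶×96×340 = 2.278 mm.
The rigid supports impose zero overall length change; the single axial force P common to all segments must satisfy P Σ Lᵢ/(AᵢEᵢ) = δ_free.
The series flexibility is Σ Lᵢ/(AᵢEᵢ) = 350/(350×194×10³) + 700/(250×119×10³) + 340/(1850×109×10³) = 3.037×10⁻⁵ mm/N.
So P = 2.278 / 3.037×10⁻⁵ = 75.02 kN, tensile.

P ≈ 75 kN (tensile)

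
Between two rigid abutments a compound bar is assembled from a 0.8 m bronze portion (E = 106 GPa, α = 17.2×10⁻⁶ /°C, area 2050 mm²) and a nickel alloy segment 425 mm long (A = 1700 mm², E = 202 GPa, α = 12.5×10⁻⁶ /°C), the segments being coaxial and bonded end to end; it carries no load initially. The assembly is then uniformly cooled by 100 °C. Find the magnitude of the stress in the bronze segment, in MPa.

With the walls removed the bar would change length by δ_free = Σ αᵢΔT Lᵢ = 17.2×10⁻⁶×100×800 + 12.5×10⁻⁶×100×425 = 1.907 mm.
The rigid supports impose zero overall length change; the single axial force P common to all segments must satisfy P Σ Lᵢ/(AᵢEᵢ) = δ_free.
Σ Lᵢ/(AᵢEᵢ) = 800/(2050×106×10³) + 425/(1700×202×10³) = 4.919×10⁻⁶ mm/N.
Hence P = δ_free / Σ(L/AE) = 1.907/4.919×10⁻⁶ = 387.7 kN (tensile).
σ_{bronze} = P / A = 387700 / 2050 = 189.1 MPa.

σ ≈ 189 MPa (tensile)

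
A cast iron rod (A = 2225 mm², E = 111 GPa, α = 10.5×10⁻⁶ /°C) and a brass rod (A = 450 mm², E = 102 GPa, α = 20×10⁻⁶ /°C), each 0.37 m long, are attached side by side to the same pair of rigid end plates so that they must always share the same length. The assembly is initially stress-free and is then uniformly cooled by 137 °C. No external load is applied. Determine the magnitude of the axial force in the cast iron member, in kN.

The brass has the larger α, so on cooling it would change length more than the cast iron if both were free. The rigid plates force a common final length, so the brass is put into tension and the cast iron into compression, with equal and opposite forces P (no external load).
Compatibility of the two members (thermal + elastic change equal): (α₁ − α₂)ΔT = P·[1/(A₁E₁) + 1/(A₂E₂)].
|α₁ − α₂|·ΔT = 9.5×10⁻⁶ × 137 = 0.001301.
1/(A₁E₁) + 1/(A₂E₂) = 1/(2225×111×10³) + 1/(450×102×10³) = 2.584×10⁻⁸ N⁻¹.
P = 0.001301 / 2.584×10⁻⁸ = 50380 N = 50.38 kN.

P ≈ 50.4 kN (compressive in the cast iron)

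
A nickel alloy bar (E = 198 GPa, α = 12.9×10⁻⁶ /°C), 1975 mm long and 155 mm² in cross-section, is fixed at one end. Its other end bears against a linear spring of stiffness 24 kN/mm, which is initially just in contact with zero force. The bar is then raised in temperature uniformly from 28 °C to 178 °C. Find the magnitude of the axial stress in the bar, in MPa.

If the spring were absent the bar would lengthen by αΔT L = 12.9×10⁻⁶ × 150 × 1975 = 3.822 mm.
Let P be the compressive force at the spring. The bar shortens elastically by PL/(AE) and the spring compresses by P/k; together these equal δ_free.
P [ L/(AE) + 1/k ] = δ_free → P [ 1975/(155×198×10³) + 1/(24×10³) ] = 3.822.
P = 3.822 / 0.000106 = 36050 N.
σ = P/A = 36050/155 = 232.6 MPa.

σ ≈ 233 MPa (compressive)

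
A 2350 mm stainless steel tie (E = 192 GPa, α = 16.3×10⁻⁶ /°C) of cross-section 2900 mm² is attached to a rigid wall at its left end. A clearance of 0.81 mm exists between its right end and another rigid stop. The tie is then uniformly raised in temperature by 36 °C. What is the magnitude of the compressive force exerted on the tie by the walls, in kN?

P ≈ 135 kN

Free thermal elongation = αΔT L = 16.3×10⁻⁶ × 36 × 2350 = 1.379 mm.
This exceeds the 0.81 mm gap, so the wall pushes back. The portion of expansion that must be recovered elastically is δ_free − gap = 1.379 − 0.81 = 0.569 mm.
Compatibility: PL/(AE) = 0.569 mm, so σ = P/A = E × (0.569/2350) = 46.49 MPa.
P = σA = 46.49 × 2900 = 134.8 kN.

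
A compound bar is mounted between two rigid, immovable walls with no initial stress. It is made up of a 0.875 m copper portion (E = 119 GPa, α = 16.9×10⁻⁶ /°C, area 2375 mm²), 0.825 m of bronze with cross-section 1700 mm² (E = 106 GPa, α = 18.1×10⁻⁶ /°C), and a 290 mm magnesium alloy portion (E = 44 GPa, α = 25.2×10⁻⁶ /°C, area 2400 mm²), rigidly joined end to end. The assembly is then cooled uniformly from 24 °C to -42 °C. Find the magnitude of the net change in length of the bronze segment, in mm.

|ΔL| ≈ 0.0882 mm

If the supports were absent, the total length change would be Σ αᵢΔT Lᵢ = 16.9×10⁻⁶×66×875 + 18.1×10⁻⁶×66×825 + 25.2×10⁻⁶×66×290 = 2.444 mm.
The walls prevent any net length change, so an axial force P (same in every segment) develops. Compatibility: P · Σ Lᵢ/(AᵢEᵢ) = δ_free.
The series flexibility is Σ Lᵢ/(AᵢEᵢ) = 875/(2375×119×10³) + 825/(1700×106×10³) + 290/(2400×44×10³) = 1.042×10⁻⁵ mm/N.
So P = 2.444 / 1.042×10⁻⁵ = 234.5 kN, tensile.
For the bronze segment, free thermal change = 18.1×10⁻⁶×66×825 = 0.9855 mm and elastic change from P = 234500×825/(1700×106×10³) = 1.074 mm; these oppose, so the net change is 0.0882 mm (segment lengthens).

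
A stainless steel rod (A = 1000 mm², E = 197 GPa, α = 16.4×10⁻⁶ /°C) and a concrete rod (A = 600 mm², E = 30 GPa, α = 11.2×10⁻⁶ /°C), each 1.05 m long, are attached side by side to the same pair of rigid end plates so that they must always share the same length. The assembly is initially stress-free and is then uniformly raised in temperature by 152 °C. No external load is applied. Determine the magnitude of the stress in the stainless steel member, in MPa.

Equilibrium of a rigid end plate with no external load gives equal and opposite internal forces ±P in the two members. Since α_{stainless steel} > α_{concrete}, heating drives the stainless steel into compression and the concrete into tension.
Setting the final lengths equal and cancelling L: (α₁ − α₂)ΔT = P/(A₁E₁) + P/(A₂E₂).
|α₁ − α₂|·ΔT = 5.2×10⁻⁶ × 152 = 0.0007904.
1/(A₁E₁) + 1/(A₂E₂) = 1/(1000×197×10³) + 1/(600×30×10³) = 6.063×10⁻⁸ N⁻¹.
So P = 0.0007904 / 6.063×10⁻⁸ = 13.04 kN.
σ_{stainless steel} = P/A₁ = 13040/1000 = 13.04 MPa, compressive.

σ ≈ 13 MPa (compressive)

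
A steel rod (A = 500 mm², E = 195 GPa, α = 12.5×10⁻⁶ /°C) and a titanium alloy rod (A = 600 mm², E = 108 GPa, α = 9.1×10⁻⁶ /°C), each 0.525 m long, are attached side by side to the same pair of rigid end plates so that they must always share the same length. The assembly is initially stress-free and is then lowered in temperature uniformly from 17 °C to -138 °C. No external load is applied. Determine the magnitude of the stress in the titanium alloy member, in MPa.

Equilibrium of a rigid end plate with no external load gives equal and opposite internal forces ±P in the two members. Since α_{steel} > α_{titanium alloy}, cooling drives the steel into tension and the titanium alloy into compression.
Equating the net (thermal + elastic) strains gives |α₁ − α₂|·ΔT = P·[1/(A₁E₁) + 1/(A₂E₂)].
|α₁ − α₂|·ΔT = 3.4×10⁻⁶ × 155 = 0.000527.
1/(A₁E₁) + 1/(A₂E₂) = 1/(500×195×10³) + 1/(600×108×10³) = 2.569×10⁻⁸ N⁻¹.
So P = 0.000527 / 2.569×10⁻⁸ = 20.52 kN.
σ_{titanium alloy} = P/A₂ = 20520/600 = 34.19 MPa, compressive.

σ ≈ 34.2 MPa (compressive)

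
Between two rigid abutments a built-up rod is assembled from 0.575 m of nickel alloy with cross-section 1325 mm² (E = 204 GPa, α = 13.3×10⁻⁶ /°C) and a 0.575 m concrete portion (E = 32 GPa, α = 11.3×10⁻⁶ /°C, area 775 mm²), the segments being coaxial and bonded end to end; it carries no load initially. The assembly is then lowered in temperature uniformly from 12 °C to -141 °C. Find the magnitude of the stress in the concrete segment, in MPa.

σ ≈ 110 MPa (tensile)

If the supports were absent, the total length change would be Σ αᵢΔT Lᵢ = 13.3×10⁻⁶×153×575 + 11.3×10⁻⁶×153×575 = 2.164 mm.
Since the ends are fixed, an axial force P builds up, equal in every segment, with P · Σ Lᵢ/(AᵢEᵢ) = δ_free.
Σ Lᵢ/(AᵢEᵢ) = 575/(1325×204×10³) + 575/(775×32×10³) = 2.531×10⁻⁵ mm/N.
P = 2.164 / 2.531×10⁻⁵ = 85500 N = 85.5 kN, tensile.
σ_{concrete} = P / A = 85500 / 775 = 110.3 MPa.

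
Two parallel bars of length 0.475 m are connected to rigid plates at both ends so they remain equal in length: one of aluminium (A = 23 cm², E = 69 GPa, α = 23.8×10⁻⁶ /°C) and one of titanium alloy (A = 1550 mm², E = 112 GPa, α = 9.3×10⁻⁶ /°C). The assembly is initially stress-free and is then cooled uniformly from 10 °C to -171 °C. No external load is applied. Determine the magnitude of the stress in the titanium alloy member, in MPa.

The aluminium has the larger α, so on cooling it would change length more than the titanium alloy if both were free. The rigid plates force a common final length, so the aluminium is put into tension and the titanium alloy into compression, with equal and opposite forces P (no external load).
Equating the net (thermal + elastic) strains gives |α₁ − α₂|·ΔT = P·[1/(A₁E₁) + 1/(A₂E₂)].
|α₁ − α₂|·ΔT = 14.5×10⁻⁶ × 181 = 0.002625.
1/(A₁E₁) + 1/(A₂E₂) = 1/(2300×69×10³) + 1/(1550×112×10³) = 1.206×10⁻⁸ N⁻¹.
So P = 0.002625 / 1.206×10⁻⁸ = 217.6 kN.
σ_{titanium alloy} = P/A₂ = 217600/1550 = 140.4 MPa, compressive.

σ ≈ 140 MPa (compressive)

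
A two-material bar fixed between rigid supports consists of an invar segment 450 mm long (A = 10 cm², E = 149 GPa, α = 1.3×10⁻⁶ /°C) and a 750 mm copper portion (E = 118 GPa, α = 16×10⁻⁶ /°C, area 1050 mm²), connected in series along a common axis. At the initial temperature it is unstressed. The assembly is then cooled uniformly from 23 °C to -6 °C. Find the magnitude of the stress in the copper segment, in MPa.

With the walls removed the bar would change length by δ_free = Σ αᵢΔT Lᵢ = 1.3×10⁻⁶×29×450 + 16×10⁻⁶×29×750 = 0.365 mm.
The walls prevent any net length change, so an axial force P (same in every segment) develops. Compatibility: P · Σ Lᵢ/(AᵢEᵢ) = δ_free.
The series flexibility is Σ Lᵢ/(AᵢEᵢ) = 450/(1000×149×10³) + 750/(1050×118×10³) = 9.073×10⁻⁶ mm/N.
P = 0.365 / 9.073×10⁻⁶ = 40220 N = 40.22 kN, tensile.
σ_{copper} = P / A = 40220 / 1050 = 38.31 MPa.

σ ≈ 38.3 MPa (tensile)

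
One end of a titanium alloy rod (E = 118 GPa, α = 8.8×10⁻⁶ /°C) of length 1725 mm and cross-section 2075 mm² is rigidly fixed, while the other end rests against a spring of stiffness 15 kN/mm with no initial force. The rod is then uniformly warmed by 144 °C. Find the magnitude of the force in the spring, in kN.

If the spring were absent the rod would lengthen by αΔT L = 8.8×10⁻⁶ × 144 × 1725 = 2.186 mm.
With a force P in the spring, the elastic change of the rod is PL/(AE) and that of the spring is P/k; compatibility requires their sum to equal δ_free.
P [ L/(AE) + 1/k ] = δ_free → P [ 1725/(2075×118×10³) + 1/(15×10³) ] = 2.186.
P = 2.186 / 7.371×10⁻⁵ = 29650 N.

P ≈ 29.7 kN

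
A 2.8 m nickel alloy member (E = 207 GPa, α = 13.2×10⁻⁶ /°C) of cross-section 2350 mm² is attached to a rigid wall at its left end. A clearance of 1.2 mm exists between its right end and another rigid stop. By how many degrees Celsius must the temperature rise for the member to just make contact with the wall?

Contact occurs when the free expansion equals the gap: αΔT L = 1.2 mm.
So ΔT = g/(αL) = 1.2/(13.2×10⁻⁶ × 2800) = 32.47 °C.

ΔT ≈ 32.5 °C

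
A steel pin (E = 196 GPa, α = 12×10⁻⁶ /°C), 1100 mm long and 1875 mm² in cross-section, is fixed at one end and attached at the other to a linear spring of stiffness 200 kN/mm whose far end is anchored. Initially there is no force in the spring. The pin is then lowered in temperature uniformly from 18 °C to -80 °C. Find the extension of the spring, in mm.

δ ≈ 0.809 mm

If the spring were absent the pin would shorten by αΔT L = 12×10⁻⁶ × 98 × 1100 = 1.294 mm.
Let P be the tensile force in the spring. The pin extends elastically by PL/(AE) and the spring stretches by P/k; together these equal δ_free.
P [ L/(AE) + 1/k ] = δ_free → P [ 1100/(1875×196×10³) + 1/(200×10³) ] = 1.294.
P = 1.294 / 7.993×10⁻⁶ = 161800 N.
Spring extension = P/k = 161800/(200×10³) = 0.8092 mm.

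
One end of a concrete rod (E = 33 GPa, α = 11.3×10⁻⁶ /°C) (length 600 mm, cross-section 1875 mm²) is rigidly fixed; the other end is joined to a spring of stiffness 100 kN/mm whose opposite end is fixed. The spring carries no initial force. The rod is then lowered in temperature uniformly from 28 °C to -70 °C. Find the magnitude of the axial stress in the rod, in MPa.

The unrestrained thermal change is αΔT L = 11.3×10⁻⁶ × 98 × 600 = 0.6644 mm.
Let P be the tensile force in the spring. The rod extends elastically by PL/(AE) and the spring stretches by P/k; together these equal δ_free.
P [ L/(AE) + 1/k ] = δ_free → P [ 600/(1875×33×10³) + 1/(100×10³) ] = 0.6644.
P = 0.6644 / 1.97×10⁻⁵ = 33730 N.
σ = P/A = 33730/1875 = 17.99 MPa.

σ ≈ 18 MPa (tensile)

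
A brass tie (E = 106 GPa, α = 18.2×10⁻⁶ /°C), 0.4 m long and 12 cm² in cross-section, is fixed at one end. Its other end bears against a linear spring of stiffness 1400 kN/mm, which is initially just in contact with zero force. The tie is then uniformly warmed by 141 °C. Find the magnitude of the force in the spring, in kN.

P ≈ 266 kN

If the spring were absent the tie would lengthen by αΔT L = 18.2×10⁻⁶ × 141 × 400 = 1.026 mm.
With a force P in the spring, the elastic change of the tie is PL/(AE) and that of the spring is P/k; compatibility requires their sum to equal δ_free.
P [ L/(AE) + 1/k ] = δ_free → P [ 400/(1200×106×10³) + 1/(1400×10³) ] = 1.026.
P = 1.026 / 3.859×10⁻⁶ = 266000 N.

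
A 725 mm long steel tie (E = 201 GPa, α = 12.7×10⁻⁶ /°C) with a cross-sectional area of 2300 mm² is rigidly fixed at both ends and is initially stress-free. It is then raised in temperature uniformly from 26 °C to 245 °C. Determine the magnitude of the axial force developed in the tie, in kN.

The ends cannot move, so σ = EαΔT = 201×10³ × 12.7×10⁻⁶ × 219 = 559 MPa.
P = AEαΔT = 2300 × 201×10³ × 12.7×10⁻⁶ × 219 = 1286 kN (compressive).

P ≈ 1290 kN (compressive)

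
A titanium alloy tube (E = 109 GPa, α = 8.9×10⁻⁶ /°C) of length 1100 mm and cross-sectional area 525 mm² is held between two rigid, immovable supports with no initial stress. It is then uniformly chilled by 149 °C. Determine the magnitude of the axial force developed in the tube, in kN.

Full restraint means ε = 0, so the stress is σ = EαΔT = 109×10³ × 8.9×10⁻⁶ × 149 = 144.5 MPa.
Then P = σA = 144.5 × 525 mm² = 75.89 kN, tensile.

P ≈ 75.9 kN (tensile)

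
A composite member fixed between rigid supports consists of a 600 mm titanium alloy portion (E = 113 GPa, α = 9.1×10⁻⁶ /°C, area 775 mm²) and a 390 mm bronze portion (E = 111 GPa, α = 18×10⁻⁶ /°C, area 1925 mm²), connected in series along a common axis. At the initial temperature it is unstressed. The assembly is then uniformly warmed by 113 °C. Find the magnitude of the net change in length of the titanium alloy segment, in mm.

|ΔL| ≈ 0.497 mm

If the supports were absent, the total length change would be Σ αᵢΔT Lᵢ = 9.1×10⁻⁶×113×600 + 18×10⁻⁶×113×390 = 1.41 mm.
The rigid supports impose zero overall length change; the single axial force P common to all segments must satisfy P Σ Lᵢ/(AᵢEᵢ) = δ_free.
Σ Lᵢ/(AᵢEᵢ) = 600/(775×113×10³) + 390/(1925×111×10³) = 8.676×10⁻⁶ mm/N.
So P = 1.41 / 8.676×10⁻⁶ = 162.5 kN, compressive.
For the titanium alloy segment, free thermal change = 9.1×10⁻⁶×113×600 = 0.617 mm and elastic change from P = 162500×600/(775×113×10³) = 1.114 mm; these oppose, so the net change is 0.497 mm (segment shortens).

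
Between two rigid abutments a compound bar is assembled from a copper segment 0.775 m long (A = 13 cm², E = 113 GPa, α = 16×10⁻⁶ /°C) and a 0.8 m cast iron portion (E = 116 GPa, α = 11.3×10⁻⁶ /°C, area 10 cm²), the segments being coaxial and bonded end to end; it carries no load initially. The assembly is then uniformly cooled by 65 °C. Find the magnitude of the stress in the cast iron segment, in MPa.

With the walls removed the bar would change length by δ_free = Σ αᵢΔT Lᵢ = 16×10⁻⁶×65×775 + 11.3×10⁻⁶×65×800 = 1.394 mm.
Since the ends are fixed, an axial force P builds up, equal in every segment, with P · Σ Lᵢ/(AᵢEᵢ) = δ_free.
Σ Lᵢ/(AᵢEᵢ) = 775/(1300×113×10³) + 800/(1000×116×10³) = 1.217×10⁻⁵ mm/N.
So P = 1.394 / 1.217×10⁻⁵ = 114.5 kN, tensile.
σ_{cast iron} = P / A = 114500 / 1000 = 114.5 MPa.

σ ≈ 114 MPa (tensile)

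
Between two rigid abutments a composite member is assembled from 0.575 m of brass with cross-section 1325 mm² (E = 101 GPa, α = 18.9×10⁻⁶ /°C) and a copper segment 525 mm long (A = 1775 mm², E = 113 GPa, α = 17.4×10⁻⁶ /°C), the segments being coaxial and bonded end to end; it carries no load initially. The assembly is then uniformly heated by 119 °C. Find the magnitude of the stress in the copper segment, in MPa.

σ ≈ 194 MPa (compressive)

With the walls removed the bar would change length by δ_free = Σ αᵢΔT Lᵢ = 18.9×10⁻⁶×119×575 + 17.4×10⁻⁶×119×525 = 2.38 mm.
The walls prevent any net length change, so an axial force P (same in every segment) develops. Compatibility: P · Σ Lᵢ/(AᵢEᵢ) = δ_free.
The series flexibility is Σ Lᵢ/(AᵢEᵢ) = 575/(1325×101×10³) + 525/(1775×113×10³) = 6.914×10⁻⁶ mm/N.
P = 2.38 / 6.914×10⁻⁶ = 344300 N = 344.3 kN, compressive.
σ_{copper} = P / A = 344300 / 1775 = 194 MPa.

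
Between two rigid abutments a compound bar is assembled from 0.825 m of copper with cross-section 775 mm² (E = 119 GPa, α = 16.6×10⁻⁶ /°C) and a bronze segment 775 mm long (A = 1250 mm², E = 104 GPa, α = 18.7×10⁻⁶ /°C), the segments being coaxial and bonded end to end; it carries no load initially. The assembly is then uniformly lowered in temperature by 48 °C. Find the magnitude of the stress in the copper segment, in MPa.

Free thermal contraction of the whole bar: Σ αᵢΔT Lᵢ = 16.6×10⁻⁶×48×825 + 18.7×10⁻⁶×48×775 = 1.353 mm.
The walls prevent any net length change, so an axial force P (same in every segment) develops. Compatibility: P · Σ Lᵢ/(AᵢEᵢ) = δ_free.
Σ Lᵢ/(AᵢEᵢ) = 825/(775×119×10³) + 775/(1250×104×10³) = 1.491×10⁻⁵ mm/N.
So P = 1.353 / 1.491×10⁻⁵ = 90.76 kN, tensile.
σ_{copper} = P / A = 90760 / 775 = 117.1 MPa.

σ ≈ 117 MPa (tensile)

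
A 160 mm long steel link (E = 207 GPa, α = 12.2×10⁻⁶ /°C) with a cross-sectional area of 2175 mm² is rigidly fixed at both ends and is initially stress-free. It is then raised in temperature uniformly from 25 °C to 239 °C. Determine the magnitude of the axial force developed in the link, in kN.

P ≈ 1180 kN (compressive)

The ends cannot move, so σ = EαΔT = 207×10³ × 12.2×10⁻⁶ × 214 = 540.4 MPa.
P = AEαΔT = 2175 × 207×10³ × 12.2×10⁻⁶ × 214 = 1175 kN (compressive).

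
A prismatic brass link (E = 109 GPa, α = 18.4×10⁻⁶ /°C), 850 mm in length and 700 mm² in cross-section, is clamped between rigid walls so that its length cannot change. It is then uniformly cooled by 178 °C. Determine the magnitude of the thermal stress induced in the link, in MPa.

The supports are rigid, so the total axial strain is zero. The restrained thermal strain is ε = αΔT = 18.4×10⁻⁶ × 178 = 3275.2×10⁻⁶.
σ = EαΔT = 109×10³ × 18.4×10⁻⁶ × 178 = 357 MPa (tensile; the link is trying to contract).

σ ≈ 357 MPa (tensile)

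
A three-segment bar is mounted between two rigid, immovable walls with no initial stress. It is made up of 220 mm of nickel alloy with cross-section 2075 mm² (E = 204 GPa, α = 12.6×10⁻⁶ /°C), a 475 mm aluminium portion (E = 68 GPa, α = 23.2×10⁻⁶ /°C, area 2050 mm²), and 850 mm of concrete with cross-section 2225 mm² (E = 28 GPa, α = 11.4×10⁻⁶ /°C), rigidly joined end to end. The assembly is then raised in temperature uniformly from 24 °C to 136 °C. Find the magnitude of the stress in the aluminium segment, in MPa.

If the supports were absent, the total length change would be Σ αᵢΔT Lᵢ = 12.6×10⁻⁶×112×220 + 23.2×10⁻⁶×112×475 + 11.4×10⁻⁶×112×850 = 2.63 mm.
The rigid supports impose zero overall length change; the single axial force P common to all segments must satisfy P Σ Lᵢ/(AᵢEᵢ) = δ_free.
The series flexibility is Σ Lᵢ/(AᵢEᵢ) = 220/(2075×204×10³) + 475/(2050×68×10³) + 850/(2225×28×10³) = 1.757×10⁻⁵ mm/N.
P = 2.63 / 1.757×10⁻⁵ = 149700 N = 149.7 kN, compressive.
σ_{aluminium} = P / A = 149700 / 2050 = 73.01 MPa.

σ ≈ 73 MPa (compressive)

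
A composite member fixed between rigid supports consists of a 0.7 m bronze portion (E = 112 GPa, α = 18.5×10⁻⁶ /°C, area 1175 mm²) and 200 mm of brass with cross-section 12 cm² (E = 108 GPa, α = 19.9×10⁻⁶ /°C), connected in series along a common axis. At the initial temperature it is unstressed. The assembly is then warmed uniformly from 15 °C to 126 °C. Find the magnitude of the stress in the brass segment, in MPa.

With the walls removed the bar would change length by δ_free = Σ αᵢΔT Lᵢ = 18.5×10⁻⁶×111×700 + 19.9×10⁻⁶×111×200 = 1.879 mm.
The walls prevent any net length change, so an axial force P (same in every segment) develops. Compatibility: P · Σ Lᵢ/(AᵢEᵢ) = δ_free.
Σ Lᵢ/(AᵢEᵢ) = 700/(1175×112×10³) + 200/(1200×108×10³) = 6.862×10⁻⁶ mm/N.
Hence P = δ_free / Σ(L/AE) = 1.879/6.862×10⁻⁶ = 273.8 kN (compressive).
σ_{brass} = P / A = 273800 / 1200 = 228.2 MPa.

σ ≈ 228 MPa (compressive)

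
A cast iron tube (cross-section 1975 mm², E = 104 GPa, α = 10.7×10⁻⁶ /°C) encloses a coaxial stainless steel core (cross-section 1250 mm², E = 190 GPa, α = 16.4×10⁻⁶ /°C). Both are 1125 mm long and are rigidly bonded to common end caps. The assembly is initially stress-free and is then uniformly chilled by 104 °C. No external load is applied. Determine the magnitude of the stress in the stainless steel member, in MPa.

σ ≈ 52.2 MPa (tensile)

Both members must finish at the same length. With the larger α, the stainless steel tends to over-contract; the plates restrain it, putting the stainless steel in tension and the cast iron in compression. With no external load the two internal forces are equal and opposite, magnitude P.
Compatibility of the two members (thermal + elastic change equal): (α₁ − α₂)ΔT = P·[1/(A₁E₁) + 1/(A₂E₂)].
|α₁ − α₂|·ΔT = 5.7×10⁻⁶ × 104 = 0.0005928.
1/(A₁E₁) + 1/(A₂E₂) = 1/(1975×104×10³) + 1/(1250×190×10³) = 9.079×10⁻⁹ N⁻¹.
P = 0.0005928 / 9.079×10⁻⁹ = 65290 N = 65.29 kN.
σ_{stainless steel} = P/A₂ = 65290/1250 = 52.23 MPa, tensile.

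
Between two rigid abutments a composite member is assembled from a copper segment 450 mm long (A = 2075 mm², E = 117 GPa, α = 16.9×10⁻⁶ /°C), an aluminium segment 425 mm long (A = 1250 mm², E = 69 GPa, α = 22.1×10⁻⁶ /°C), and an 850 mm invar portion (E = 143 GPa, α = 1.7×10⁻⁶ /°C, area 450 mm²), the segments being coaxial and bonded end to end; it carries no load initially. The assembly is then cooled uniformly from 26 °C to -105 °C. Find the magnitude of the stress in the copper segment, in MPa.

σ ≈ 58.2 MPa (tensile)

With the walls removed the bar would change length by δ_free = Σ αᵢΔT Lᵢ = 16.9×10⁻⁶×131×450 + 22.1×10⁻⁶×131×425 + 1.7×10⁻⁶×131×850 = 2.416 mm.
The rigid supports impose zero overall length change; the single axial force P common to all segments must satisfy P Σ Lᵢ/(AᵢEᵢ) = δ_free.
Σ Lᵢ/(AᵢEᵢ) = 450/(2075×117×10³) + 425/(1250×69×10³) + 850/(450×143×10³) = 1.999×10⁻⁵ mm/N.
So P = 2.416 / 1.999×10⁻⁵ = 120.9 kN, tensile.
σ_{copper} = P / A = 120900 / 2075 = 58.24 MPa.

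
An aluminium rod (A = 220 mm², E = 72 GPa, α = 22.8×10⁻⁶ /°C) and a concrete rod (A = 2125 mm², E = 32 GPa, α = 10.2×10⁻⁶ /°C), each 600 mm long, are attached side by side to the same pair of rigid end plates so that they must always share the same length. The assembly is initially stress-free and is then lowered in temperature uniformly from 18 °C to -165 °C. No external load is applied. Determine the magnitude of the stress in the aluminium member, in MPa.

σ ≈ 135 MPa (tensile)

Both members must finish at the same length. With the larger α, the aluminium tends to over-contract; the plates restrain it, putting the aluminium in tension and the concrete in compression. With no external load the two internal forces are equal and opposite, magnitude P.
Compatibility of the two members (thermal + elastic change equal): (α₁ − α₂)ΔT = P·[1/(A₁E₁) + 1/(A₂E₂)].
|α₁ − α₂|·ΔT = 12.6×10⁻⁶ × 183 = 0.002306.
1/(A₁E₁) + 1/(A₂E₂) = 1/(220×72×10³) + 1/(2125×32×10³) = 7.784×10⁻⁸ N⁻¹.
P = 0.002306 / 7.784×10⁻⁸ = 29620 N = 29.62 kN.
σ_{aluminium} = P/A₁ = 29620/220 = 134.7 MPa, tensile.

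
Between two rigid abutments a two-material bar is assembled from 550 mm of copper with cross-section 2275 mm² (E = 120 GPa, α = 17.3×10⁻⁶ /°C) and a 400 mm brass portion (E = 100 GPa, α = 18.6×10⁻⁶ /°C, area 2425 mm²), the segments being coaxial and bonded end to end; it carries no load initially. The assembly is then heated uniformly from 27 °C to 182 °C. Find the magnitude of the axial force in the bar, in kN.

With the walls removed the bar would change length by δ_free = Σ αᵢΔT Lᵢ = 17.3×10⁻⁶×155×550 + 18.6×10⁻⁶×155×400 = 2.628 mm.
Since the ends are fixed, an axial force P builds up, equal in every segment, with P · Σ Lᵢ/(AᵢEᵢ) = δ_free.
Σ Lᵢ/(AᵢEᵢ) = 550/(2275×120×10³) + 400/(2425×100×10³) = 3.664×10⁻⁶ mm/N.
So P = 2.628 / 3.664×10⁻⁶ = 717.2 kN, compressive.

P ≈ 717 kN (compressive)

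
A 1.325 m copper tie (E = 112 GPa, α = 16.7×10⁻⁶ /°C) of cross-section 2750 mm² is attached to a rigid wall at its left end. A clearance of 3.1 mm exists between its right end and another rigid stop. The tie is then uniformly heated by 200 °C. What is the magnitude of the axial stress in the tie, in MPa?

σ ≈ 112 MPa (compressive)

Free thermal elongation = αΔT L = 16.7×10⁻⁶ × 200 × 1325 = 4.426 mm.
This exceeds the 3.1 mm gap, so the wall pushes back. The portion of expansion that must be recovered elastically is δ_free − gap = 4.426 − 3.1 = 1.326 mm.
Compatibility: PL/(AE) = 1.326 mm, so σ = P/A = E × (1.326/1325) = 112 MPa.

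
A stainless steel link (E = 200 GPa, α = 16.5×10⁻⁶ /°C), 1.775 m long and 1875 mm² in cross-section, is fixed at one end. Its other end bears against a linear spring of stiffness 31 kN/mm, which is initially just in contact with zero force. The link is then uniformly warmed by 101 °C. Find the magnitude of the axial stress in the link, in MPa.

σ ≈ 42.6 MPa (compressive)

Free thermal expansion: δ_free = αΔT L = 16.5×10⁻⁶ × 101 × 1775 = 2.958 mm.
Let P be the compressive force at the spring. The link shortens elastically by PL/(AE) and the spring compresses by P/k; together these equal δ_free.
So P = δ_free / [L/(AE) + 1/k] = 2.958 / [ 1775/(1875×200×10³) + 1/(31×10³) ].
P = 2.958 / 3.699×10⁻⁵ = 79970 N.
σ = P/A = 79970/1875 = 42.65 MPa.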